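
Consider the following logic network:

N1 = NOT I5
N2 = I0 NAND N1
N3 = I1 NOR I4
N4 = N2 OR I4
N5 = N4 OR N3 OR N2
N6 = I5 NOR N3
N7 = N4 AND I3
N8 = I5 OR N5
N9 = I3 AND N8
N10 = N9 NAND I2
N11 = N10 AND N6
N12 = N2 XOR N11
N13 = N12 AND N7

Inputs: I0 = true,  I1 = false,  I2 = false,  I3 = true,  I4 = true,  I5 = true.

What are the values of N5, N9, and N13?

N1 = NOT I5 = NOT true = false
N2 = I0 NAND N1 = true NAND false = true
N3 = I1 NOR I4 = false NOR true = false
N4 = N2 OR I4 = true OR true = true
N5 = N4 OR N3 OR N2 = true OR false OR true = true
N6 = I5 NOR N3 = true NOR false = false
N7 = N4 AND I3 = true AND true = true
N8 = I5 OR N5 = true OR true = true
N9 = I3 AND N8 = true AND true = true
N10 = N9 NAND I2 = true NAND false = true
N11 = N10 AND N6 = true AND false = false
N12 = N2 XOR N11 = true XOR false = true
N13 = N12 AND N7 = true AND true = true

N5 = true; N9 = true; N13 = true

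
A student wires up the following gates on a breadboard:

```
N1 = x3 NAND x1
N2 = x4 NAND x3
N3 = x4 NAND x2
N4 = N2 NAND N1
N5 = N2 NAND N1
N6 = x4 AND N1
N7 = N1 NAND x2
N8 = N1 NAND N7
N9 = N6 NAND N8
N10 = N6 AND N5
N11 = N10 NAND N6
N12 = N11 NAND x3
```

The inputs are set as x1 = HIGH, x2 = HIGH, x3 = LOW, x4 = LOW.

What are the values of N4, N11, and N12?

N1 = x3 NAND x1 = LOW NAND HIGH = HIGH
N2 = x4 NAND x3 = LOW NAND LOW = HIGH
N4 = N2 NAND N1 = HIGH NAND HIGH = LOW
N5 = N2 NAND N1 = HIGH NAND HIGH = LOW
N6 = x4 AND N1 = LOW AND HIGH = LOW
N10 = N6 AND N5 = LOW AND LOW = LOW
N11 = N10 NAND N6 = LOW NAND LOW = HIGH
N12 = N11 NAND x3 = HIGH NAND LOW = HIGH

N4 = LOW, N11 = HIGH, N12 = HIGH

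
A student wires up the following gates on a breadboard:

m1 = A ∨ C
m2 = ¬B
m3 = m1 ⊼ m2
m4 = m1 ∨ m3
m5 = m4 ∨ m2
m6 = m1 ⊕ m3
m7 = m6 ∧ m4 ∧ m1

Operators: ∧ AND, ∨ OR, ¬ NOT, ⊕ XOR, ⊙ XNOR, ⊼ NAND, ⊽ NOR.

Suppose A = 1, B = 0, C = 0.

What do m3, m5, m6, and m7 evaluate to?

m3 = 0, m5 = 1, m6 = 1, m7 = 1

m1 = A OR C = 1 OR 0 = 1
m2 = NOT B = NOT 0 = 1
m3 = m1 NAND m2 = 1 NAND 1 = 0
m4 = m1 OR m3 = 1 OR 0 = 1
m5 = m4 OR m2 = 1 OR 1 = 1
m6 = m1 XOR m3 = 1 XOR 0 = 1
m7 = m6 AND m4 AND m1 = 1 AND 1 AND 1 = 1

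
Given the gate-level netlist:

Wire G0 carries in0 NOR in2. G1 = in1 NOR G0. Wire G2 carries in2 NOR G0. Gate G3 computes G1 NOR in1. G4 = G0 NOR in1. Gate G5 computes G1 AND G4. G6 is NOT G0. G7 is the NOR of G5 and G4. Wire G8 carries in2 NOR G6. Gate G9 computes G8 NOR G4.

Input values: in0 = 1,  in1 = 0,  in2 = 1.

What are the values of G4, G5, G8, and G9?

G4 = 1, G5 = 1, G8 = 0, G9 = 0

G0 = in0 NOR in2 = 1 NOR 1 = 0
G1 = in1 NOR G0 = 0 NOR 0 = 1
G4 = G0 NOR in1 = 0 NOR 0 = 1
G5 = G1 AND G4 = 1 AND 1 = 1
G6 = NOT G0 = NOT 0 = 1
G8 = in2 NOR G6 = 1 NOR 1 = 0
G9 = G8 NOR G4 = 0 NOR 1 = 0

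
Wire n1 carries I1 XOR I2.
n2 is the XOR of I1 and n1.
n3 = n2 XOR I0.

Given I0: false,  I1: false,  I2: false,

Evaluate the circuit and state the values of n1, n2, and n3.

n1 = false, n2 = false, n3 = false

n1 = I1 XOR I2 = false XOR false = false
n2 = I1 XOR n1 = false XOR false = false
n3 = n2 XOR I0 = false XOR false = false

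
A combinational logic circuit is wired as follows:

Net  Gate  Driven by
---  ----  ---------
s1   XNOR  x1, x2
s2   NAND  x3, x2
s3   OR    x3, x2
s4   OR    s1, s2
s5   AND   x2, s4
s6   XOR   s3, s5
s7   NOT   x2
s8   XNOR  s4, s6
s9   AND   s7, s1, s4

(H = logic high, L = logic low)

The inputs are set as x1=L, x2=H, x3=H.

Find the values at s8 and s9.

s8 = L  s9 = L

s1 = x1 XNOR x2 = L XNOR H = L
s2 = x3 NAND x2 = H NAND H = L
s3 = x3 OR x2 = H OR H = H
s4 = s1 OR s2 = L OR L = L
s5 = x2 AND s4 = H AND L = L
s6 = s3 XOR s5 = H XOR L = H
s7 = NOT x2 = NOT H = L
s8 = s4 XNOR s6 = L XNOR H = L
s9 = s7 AND s1 AND s4 = L AND L AND L = L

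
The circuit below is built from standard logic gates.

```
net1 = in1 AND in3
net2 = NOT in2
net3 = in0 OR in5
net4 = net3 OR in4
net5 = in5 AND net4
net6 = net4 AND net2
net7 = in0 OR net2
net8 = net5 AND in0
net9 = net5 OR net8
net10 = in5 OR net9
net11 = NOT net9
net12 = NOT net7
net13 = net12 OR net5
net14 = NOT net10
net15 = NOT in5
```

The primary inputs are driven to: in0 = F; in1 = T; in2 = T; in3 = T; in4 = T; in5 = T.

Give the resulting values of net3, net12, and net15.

net2 = NOT in2 = NOT T = F
net3 = in0 OR in5 = F OR T = T
net7 = in0 OR net2 = F OR F = F
net12 = NOT net7 = NOT F = T
net15 = NOT in5 = NOT T = F

net3 = T  net12 = T  net15 = F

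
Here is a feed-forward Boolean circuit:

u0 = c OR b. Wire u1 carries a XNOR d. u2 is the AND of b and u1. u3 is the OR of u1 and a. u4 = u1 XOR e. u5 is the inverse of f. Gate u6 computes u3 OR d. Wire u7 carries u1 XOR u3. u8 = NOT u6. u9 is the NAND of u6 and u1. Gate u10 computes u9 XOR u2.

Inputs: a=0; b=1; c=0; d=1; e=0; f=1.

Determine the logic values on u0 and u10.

u0 = c OR b = 0 OR 1 = 1
u1 = a XNOR d = 0 XNOR 1 = 0
u2 = b AND u1 = 1 AND 0 = 0
u3 = u1 OR a = 0 OR 0 = 0
u6 = u3 OR d = 0 OR 1 = 1
u9 = u6 NAND u1 = 1 NAND 0 = 1
u10 = u9 XOR u2 = 1 XOR 0 = 1

u0 = 1  u10 = 1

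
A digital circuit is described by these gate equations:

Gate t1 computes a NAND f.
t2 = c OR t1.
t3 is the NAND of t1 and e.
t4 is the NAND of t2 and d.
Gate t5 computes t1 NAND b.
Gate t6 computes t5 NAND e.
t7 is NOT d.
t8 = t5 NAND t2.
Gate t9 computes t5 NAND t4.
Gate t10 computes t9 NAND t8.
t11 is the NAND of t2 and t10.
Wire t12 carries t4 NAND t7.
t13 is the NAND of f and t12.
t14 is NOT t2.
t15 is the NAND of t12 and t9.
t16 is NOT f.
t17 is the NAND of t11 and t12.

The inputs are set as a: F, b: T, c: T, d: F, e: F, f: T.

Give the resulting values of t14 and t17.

t1 = a NAND f = F NAND T = T
t2 = c OR t1 = T OR T = T
t4 = t2 NAND d = T NAND F = T
t5 = t1 NAND b = T NAND T = F
t7 = NOT d = NOT F = T
t8 = t5 NAND t2 = F NAND T = T
t9 = t5 NAND t4 = F NAND T = T
t10 = t9 NAND t8 = T NAND T = F
t11 = t2 NAND t10 = T NAND F = T
t12 = t4 NAND t7 = T NAND T = F
t14 = NOT t2 = NOT T = F
t17 = t11 NAND t12 = T NAND F = T

t14 = F; t17 = T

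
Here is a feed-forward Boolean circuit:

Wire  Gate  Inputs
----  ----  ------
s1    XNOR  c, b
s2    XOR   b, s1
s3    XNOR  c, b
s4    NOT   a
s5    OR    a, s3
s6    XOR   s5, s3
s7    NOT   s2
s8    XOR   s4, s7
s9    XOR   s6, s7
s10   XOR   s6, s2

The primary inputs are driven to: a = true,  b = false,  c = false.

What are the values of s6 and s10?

s1 = c XNOR b = false XNOR false = true
s2 = b XOR s1 = false XOR true = true
s3 = c XNOR b = false XNOR false = true
s5 = a OR s3 = true OR true = true
s6 = s5 XOR s3 = true XOR true = false
s10 = s6 XOR s2 = false XOR true = true

s6 = false, s10 = true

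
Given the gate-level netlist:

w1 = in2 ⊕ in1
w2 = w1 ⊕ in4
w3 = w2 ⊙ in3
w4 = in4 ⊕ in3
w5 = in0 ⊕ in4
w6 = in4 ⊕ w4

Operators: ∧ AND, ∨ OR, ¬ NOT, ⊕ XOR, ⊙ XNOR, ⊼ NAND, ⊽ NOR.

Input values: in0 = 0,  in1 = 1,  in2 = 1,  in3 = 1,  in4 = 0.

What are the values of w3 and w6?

w1 = in2 XOR in1 = 1 XOR 1 = 0
w2 = w1 XOR in4 = 0 XOR 0 = 0
w3 = w2 XNOR in3 = 0 XNOR 1 = 0
w4 = in4 XOR in3 = 0 XOR 1 = 1
w6 = in4 XOR w4 = 0 XOR 1 = 1

w3 = 0  w6 = 1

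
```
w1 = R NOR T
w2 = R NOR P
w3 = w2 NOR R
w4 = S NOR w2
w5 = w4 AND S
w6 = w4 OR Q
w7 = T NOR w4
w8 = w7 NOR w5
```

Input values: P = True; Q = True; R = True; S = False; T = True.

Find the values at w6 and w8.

w6 = True  w8 = True

w2 = R NOR P = True NOR True = False
w4 = S NOR w2 = False NOR False = True
w5 = w4 AND S = True AND False = False
w6 = w4 OR Q = True OR True = True
w7 = T NOR w4 = True NOR True = False
w8 = w7 NOR w5 = False NOR False = True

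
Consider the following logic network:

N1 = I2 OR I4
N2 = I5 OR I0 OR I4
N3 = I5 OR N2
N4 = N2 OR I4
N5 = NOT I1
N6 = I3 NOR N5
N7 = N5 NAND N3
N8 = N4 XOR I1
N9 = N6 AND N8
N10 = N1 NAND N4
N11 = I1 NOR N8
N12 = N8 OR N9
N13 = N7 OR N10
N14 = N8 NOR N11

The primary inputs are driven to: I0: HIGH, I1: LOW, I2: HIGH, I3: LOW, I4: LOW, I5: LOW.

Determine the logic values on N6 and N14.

N6 = LOW; N14 = LOW

N2 = I5 OR I0 OR I4 = LOW OR HIGH OR LOW = HIGH
N4 = N2 OR I4 = HIGH OR LOW = HIGH
N5 = NOT I1 = NOT LOW = HIGH
N6 = I3 NOR N5 = LOW NOR HIGH = LOW
N8 = N4 XOR I1 = HIGH XOR LOW = HIGH
N11 = I1 NOR N8 = LOW NOR HIGH = LOW
N14 = N8 NOR N11 = HIGH NOR LOW = LOW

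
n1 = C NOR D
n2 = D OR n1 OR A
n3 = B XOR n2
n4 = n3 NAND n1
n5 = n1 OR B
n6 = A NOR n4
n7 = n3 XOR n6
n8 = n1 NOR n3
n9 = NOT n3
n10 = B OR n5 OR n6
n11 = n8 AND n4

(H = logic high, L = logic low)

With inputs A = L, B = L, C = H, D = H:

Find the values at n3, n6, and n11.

n3 = H  n6 = L  n11 = L

n1 = C NOR D = H NOR H = L
n2 = D OR n1 OR A = H OR L OR L = H
n3 = B XOR n2 = L XOR H = H
n4 = n3 NAND n1 = H NAND L = H
n6 = A NOR n4 = L NOR H = L
n8 = n1 NOR n3 = L NOR H = L
n11 = n8 AND n4 = L AND H = L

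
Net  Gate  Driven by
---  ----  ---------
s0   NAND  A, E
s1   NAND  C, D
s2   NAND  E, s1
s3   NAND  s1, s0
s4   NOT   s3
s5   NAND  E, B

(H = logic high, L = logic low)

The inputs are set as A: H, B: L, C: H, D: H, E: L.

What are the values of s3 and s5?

s0 = A NAND E = H NAND L = H
s1 = C NAND D = H NAND H = L
s3 = s1 NAND s0 = L NAND H = H
s5 = E NAND B = L NAND L = H

s3 = H, s5 = H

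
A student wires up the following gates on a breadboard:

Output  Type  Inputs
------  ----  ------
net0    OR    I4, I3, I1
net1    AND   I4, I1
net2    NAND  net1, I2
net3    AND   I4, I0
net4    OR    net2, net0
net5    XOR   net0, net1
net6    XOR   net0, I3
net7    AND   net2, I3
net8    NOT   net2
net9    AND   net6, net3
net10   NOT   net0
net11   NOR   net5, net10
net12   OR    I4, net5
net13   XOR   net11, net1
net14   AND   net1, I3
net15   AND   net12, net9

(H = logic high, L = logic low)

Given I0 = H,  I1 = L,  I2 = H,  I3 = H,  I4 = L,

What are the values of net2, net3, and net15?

net2 = H, net3 = L, net15 = L

net0 = I4 OR I3 OR I1 = L OR H OR L = H
net1 = I4 AND I1 = L AND L = L
net2 = net1 NAND I2 = L NAND H = H
net3 = I4 AND I0 = L AND H = L
net5 = net0 XOR net1 = H XOR L = H
net6 = net0 XOR I3 = H XOR H = L
net9 = net6 AND net3 = L AND L = L
net12 = I4 OR net5 = L OR H = H
net15 = net12 AND net9 = H AND L = L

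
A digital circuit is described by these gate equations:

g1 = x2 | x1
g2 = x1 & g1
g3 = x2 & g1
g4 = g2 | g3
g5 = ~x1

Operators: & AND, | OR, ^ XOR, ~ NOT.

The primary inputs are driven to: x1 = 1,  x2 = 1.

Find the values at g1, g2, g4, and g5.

g1 = x2 OR x1 = 1 OR 1 = 1
g2 = x1 AND g1 = 1 AND 1 = 1
g3 = x2 AND g1 = 1 AND 1 = 1
g4 = g2 OR g3 = 1 OR 1 = 1
g5 = NOT x1 = NOT 1 = 0

g1 = 1; g2 = 1; g4 = 1; g5 = 0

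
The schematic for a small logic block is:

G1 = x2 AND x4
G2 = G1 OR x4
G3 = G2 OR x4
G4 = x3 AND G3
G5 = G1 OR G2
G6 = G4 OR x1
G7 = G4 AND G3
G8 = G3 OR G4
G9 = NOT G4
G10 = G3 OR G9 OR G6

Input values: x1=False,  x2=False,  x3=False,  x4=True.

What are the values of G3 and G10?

G3 = True, G10 = True

G1 = x2 AND x4 = False AND True = False
G2 = G1 OR x4 = False OR True = True
G3 = G2 OR x4 = True OR True = True
G4 = x3 AND G3 = False AND True = False
G6 = G4 OR x1 = False OR False = False
G9 = NOT G4 = NOT False = True
G10 = G3 OR G9 OR G6 = True OR True OR False = True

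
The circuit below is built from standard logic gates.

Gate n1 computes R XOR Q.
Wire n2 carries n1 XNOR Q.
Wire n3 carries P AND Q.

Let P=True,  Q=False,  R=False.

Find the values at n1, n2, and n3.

n1 = False, n2 = True, n3 = False

n1 = R XOR Q = False XOR False = False
n2 = n1 XNOR Q = False XNOR False = True
n3 = P AND Q = True AND False = False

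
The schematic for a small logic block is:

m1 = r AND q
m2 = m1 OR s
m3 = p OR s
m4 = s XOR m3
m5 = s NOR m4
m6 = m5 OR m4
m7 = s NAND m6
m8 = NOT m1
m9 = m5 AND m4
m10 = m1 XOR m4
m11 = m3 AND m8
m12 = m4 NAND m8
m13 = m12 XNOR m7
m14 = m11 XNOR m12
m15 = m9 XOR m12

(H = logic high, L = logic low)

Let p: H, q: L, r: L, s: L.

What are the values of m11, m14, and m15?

m11 = H, m14 = L, m15 = L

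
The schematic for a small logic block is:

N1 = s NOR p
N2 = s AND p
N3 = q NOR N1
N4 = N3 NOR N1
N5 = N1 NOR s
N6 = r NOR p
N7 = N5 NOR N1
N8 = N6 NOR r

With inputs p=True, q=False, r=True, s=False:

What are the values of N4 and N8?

N4 = False, N8 = False

N1 = s NOR p = False NOR True = False
N3 = q NOR N1 = False NOR False = True
N4 = N3 NOR N1 = True NOR False = False
N6 = r NOR p = True NOR True = False
N8 = N6 NOR r = False NOR True = False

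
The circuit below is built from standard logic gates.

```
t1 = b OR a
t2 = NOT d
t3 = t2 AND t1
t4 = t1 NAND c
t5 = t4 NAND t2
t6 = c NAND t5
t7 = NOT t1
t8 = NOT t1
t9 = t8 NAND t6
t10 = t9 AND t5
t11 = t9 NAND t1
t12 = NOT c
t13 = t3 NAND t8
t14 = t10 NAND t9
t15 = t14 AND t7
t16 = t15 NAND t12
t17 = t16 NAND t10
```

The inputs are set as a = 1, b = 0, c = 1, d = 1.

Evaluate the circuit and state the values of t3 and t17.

t1 = b OR a = 0 OR 1 = 1
t2 = NOT d = NOT 1 = 0
t3 = t2 AND t1 = 0 AND 1 = 0
t4 = t1 NAND c = 1 NAND 1 = 0
t5 = t4 NAND t2 = 0 NAND 0 = 1
t6 = c NAND t5 = 1 NAND 1 = 0
t7 = NOT t1 = NOT 1 = 0
t8 = NOT t1 = NOT 1 = 0
t9 = t8 NAND t6 = 0 NAND 0 = 1
t10 = t9 AND t5 = 1 AND 1 = 1
t12 = NOT c = NOT 1 = 0
t14 = t10 NAND t9 = 1 NAND 1 = 0
t15 = t14 AND t7 = 0 AND 0 = 0
t16 = t15 NAND t12 = 0 NAND 0 = 1
t17 = t16 NAND t10 = 1 NAND 1 = 0

t3 = 0; t17 = 0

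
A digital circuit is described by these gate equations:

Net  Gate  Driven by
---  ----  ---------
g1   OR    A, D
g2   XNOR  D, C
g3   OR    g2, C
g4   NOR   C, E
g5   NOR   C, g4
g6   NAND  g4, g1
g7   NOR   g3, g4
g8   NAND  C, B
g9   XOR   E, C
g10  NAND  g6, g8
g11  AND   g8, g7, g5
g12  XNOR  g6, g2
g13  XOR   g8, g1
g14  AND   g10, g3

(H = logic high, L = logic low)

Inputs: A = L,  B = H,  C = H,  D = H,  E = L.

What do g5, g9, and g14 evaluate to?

g1 = A OR D = L OR H = H
g2 = D XNOR C = H XNOR H = H
g3 = g2 OR C = H OR H = H
g4 = C NOR E = H NOR L = L
g5 = C NOR g4 = H NOR L = L
g6 = g4 NAND g1 = L NAND H = H
g8 = C NAND B = H NAND H = L
g9 = E XOR C = L XOR H = H
g10 = g6 NAND g8 = H NAND L = H
g14 = g10 AND g3 = H AND H = H

g5 = L  g9 = H  g14 = H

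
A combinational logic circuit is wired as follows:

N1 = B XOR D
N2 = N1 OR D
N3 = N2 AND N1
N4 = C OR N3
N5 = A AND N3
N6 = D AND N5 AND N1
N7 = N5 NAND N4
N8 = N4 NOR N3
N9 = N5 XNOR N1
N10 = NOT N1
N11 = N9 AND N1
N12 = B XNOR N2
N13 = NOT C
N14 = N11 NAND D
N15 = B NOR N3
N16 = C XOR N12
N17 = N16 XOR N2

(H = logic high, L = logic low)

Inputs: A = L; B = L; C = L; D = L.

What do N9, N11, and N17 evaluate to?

N9 = H, N11 = L, N17 = H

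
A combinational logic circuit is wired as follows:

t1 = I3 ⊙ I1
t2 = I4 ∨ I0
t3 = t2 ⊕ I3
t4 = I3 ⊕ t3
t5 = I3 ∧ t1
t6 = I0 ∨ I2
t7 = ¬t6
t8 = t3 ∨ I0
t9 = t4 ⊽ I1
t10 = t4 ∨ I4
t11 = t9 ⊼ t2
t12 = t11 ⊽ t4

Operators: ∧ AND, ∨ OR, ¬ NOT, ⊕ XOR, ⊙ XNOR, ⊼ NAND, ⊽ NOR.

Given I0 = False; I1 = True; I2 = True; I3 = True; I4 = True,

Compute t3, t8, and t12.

t2 = I4 OR I0 = True OR False = True
t3 = t2 XOR I3 = True XOR True = False
t4 = I3 XOR t3 = True XOR False = True
t8 = t3 OR I0 = False OR False = False
t9 = t4 NOR I1 = True NOR True = False
t11 = t9 NAND t2 = False NAND True = True
t12 = t11 NOR t4 = True NOR True = False

t3 = False, t8 = False, t12 = False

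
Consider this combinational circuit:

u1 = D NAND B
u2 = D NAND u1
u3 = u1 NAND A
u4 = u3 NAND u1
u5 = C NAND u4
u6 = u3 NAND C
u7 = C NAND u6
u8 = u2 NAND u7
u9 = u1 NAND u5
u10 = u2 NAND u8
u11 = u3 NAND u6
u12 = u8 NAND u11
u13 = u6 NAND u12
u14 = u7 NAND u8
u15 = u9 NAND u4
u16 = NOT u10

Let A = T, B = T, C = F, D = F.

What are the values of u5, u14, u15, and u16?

u1 = D NAND B = F NAND T = T
u2 = D NAND u1 = F NAND T = T
u3 = u1 NAND A = T NAND T = F
u4 = u3 NAND u1 = F NAND T = T
u5 = C NAND u4 = F NAND T = T
u6 = u3 NAND C = F NAND F = T
u7 = C NAND u6 = F NAND T = T
u8 = u2 NAND u7 = T NAND T = F
u9 = u1 NAND u5 = T NAND T = F
u10 = u2 NAND u8 = T NAND F = T
u14 = u7 NAND u8 = T NAND F = T
u15 = u9 NAND u4 = F NAND T = T
u16 = NOT u10 = NOT T = F

u5 = T  u14 = T  u15 = T  u16 = F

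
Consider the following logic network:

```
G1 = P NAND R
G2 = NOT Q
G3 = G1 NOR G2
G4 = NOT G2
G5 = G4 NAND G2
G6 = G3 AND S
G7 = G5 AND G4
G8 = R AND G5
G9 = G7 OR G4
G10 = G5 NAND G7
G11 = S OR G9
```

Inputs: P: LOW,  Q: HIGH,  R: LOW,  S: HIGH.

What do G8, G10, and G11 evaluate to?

G8 = LOW  G10 = LOW  G11 = HIGH

G2 = NOT Q = NOT HIGH = LOW
G4 = NOT G2 = NOT LOW = HIGH
G5 = G4 NAND G2 = HIGH NAND LOW = HIGH
G7 = G5 AND G4 = HIGH AND HIGH = HIGH
G8 = R AND G5 = LOW AND HIGH = LOW
G9 = G7 OR G4 = HIGH OR HIGH = HIGH
G10 = G5 NAND G7 = HIGH NAND HIGH = LOW
G11 = S OR G9 = HIGH OR HIGH = HIGH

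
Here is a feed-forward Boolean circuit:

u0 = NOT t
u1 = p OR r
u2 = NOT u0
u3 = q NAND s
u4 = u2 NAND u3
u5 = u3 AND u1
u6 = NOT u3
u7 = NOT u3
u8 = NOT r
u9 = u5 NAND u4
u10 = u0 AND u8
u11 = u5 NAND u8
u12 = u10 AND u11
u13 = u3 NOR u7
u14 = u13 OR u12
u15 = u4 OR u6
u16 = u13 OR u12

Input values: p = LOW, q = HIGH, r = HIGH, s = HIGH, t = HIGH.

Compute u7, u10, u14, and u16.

u0 = NOT t = NOT HIGH = LOW
u1 = p OR r = LOW OR HIGH = HIGH
u3 = q NAND s = HIGH NAND HIGH = LOW
u5 = u3 AND u1 = LOW AND HIGH = LOW
u7 = NOT u3 = NOT LOW = HIGH
u8 = NOT r = NOT HIGH = LOW
u10 = u0 AND u8 = LOW AND LOW = LOW
u11 = u5 NAND u8 = LOW NAND LOW = HIGH
u12 = u10 AND u11 = LOW AND HIGH = LOW
u13 = u3 NOR u7 = LOW NOR HIGH = LOW
u14 = u13 OR u12 = LOW OR LOW = LOW
u16 = u13 OR u12 = LOW OR LOW = LOW

u7 = HIGH, u10 = LOW, u14 = LOW, u16 = LOW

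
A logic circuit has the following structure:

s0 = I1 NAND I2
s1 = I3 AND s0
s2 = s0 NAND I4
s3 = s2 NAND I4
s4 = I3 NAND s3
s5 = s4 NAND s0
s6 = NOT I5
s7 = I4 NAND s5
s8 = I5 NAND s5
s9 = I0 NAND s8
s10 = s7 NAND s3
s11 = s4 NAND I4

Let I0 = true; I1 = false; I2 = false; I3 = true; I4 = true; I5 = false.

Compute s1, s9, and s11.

s0 = I1 NAND I2 = false NAND false = true
s1 = I3 AND s0 = true AND true = true
s2 = s0 NAND I4 = true NAND true = false
s3 = s2 NAND I4 = false NAND true = true
s4 = I3 NAND s3 = true NAND true = false
s5 = s4 NAND s0 = false NAND true = true
s8 = I5 NAND s5 = false NAND true = true
s9 = I0 NAND s8 = true NAND true = false
s11 = s4 NAND I4 = false NAND true = true

s1 = true  s9 = false  s11 = true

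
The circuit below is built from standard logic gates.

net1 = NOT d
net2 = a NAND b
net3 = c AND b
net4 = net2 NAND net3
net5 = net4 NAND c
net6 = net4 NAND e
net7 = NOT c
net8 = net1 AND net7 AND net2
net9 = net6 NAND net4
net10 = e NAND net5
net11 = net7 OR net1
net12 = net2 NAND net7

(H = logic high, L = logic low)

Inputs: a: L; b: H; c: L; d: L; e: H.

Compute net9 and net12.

net9 = H; net12 = L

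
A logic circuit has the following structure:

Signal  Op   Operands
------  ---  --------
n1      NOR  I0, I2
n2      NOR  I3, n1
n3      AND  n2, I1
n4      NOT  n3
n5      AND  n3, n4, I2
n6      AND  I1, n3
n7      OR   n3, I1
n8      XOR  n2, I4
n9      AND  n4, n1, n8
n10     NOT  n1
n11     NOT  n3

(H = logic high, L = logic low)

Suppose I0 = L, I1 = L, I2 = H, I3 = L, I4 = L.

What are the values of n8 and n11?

n1 = I0 NOR I2 = L NOR H = L
n2 = I3 NOR n1 = L NOR L = H
n3 = n2 AND I1 = H AND L = L
n8 = n2 XOR I4 = H XOR L = H
n11 = NOT n3 = NOT L = H

n8 = H, n11 = H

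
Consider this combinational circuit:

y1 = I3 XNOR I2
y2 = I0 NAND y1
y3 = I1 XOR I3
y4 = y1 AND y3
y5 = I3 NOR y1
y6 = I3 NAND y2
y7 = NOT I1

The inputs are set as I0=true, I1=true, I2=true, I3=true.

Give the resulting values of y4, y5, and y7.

y1 = I3 XNOR I2 = true XNOR true = true
y3 = I1 XOR I3 = true XOR true = false
y4 = y1 AND y3 = true AND false = false
y5 = I3 NOR y1 = true NOR true = false
y7 = NOT I1 = NOT true = false

y4 = false, y5 = false, y7 = false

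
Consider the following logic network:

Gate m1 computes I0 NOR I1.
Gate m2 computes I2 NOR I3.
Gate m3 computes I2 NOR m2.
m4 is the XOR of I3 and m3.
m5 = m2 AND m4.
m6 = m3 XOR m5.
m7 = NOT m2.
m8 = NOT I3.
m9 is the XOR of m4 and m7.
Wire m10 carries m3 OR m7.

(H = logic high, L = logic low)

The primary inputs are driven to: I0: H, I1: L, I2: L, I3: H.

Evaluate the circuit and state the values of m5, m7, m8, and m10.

m5 = L  m7 = H  m8 = L  m10 = H

m2 = I2 NOR I3 = L NOR H = L
m3 = I2 NOR m2 = L NOR L = H
m4 = I3 XOR m3 = H XOR H = L
m5 = m2 AND m4 = L AND L = L
m7 = NOT m2 = NOT L = H
m8 = NOT I3 = NOT H = L
m10 = m3 OR m7 = H OR H = H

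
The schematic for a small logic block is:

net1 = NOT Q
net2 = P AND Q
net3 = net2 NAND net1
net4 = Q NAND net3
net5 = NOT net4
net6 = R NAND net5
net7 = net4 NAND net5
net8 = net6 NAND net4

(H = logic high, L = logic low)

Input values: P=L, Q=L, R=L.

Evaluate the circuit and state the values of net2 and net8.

net1 = NOT Q = NOT L = H
net2 = P AND Q = L AND L = L
net3 = net2 NAND net1 = L NAND H = H
net4 = Q NAND net3 = L NAND H = H
net5 = NOT net4 = NOT H = L
net6 = R NAND net5 = L NAND L = H
net8 = net6 NAND net4 = H NAND H = L

net2 = L; net8 = L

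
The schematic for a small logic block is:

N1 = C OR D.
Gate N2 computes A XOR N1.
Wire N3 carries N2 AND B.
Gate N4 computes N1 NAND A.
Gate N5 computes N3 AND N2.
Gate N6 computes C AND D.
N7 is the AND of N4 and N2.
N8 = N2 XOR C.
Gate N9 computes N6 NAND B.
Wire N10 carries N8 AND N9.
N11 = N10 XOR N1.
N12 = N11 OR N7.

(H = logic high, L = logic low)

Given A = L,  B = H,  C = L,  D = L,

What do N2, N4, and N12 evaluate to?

N2 = L, N4 = H, N12 = L

N1 = C OR D = L OR L = L
N2 = A XOR N1 = L XOR L = L
N4 = N1 NAND A = L NAND L = H
N6 = C AND D = L AND L = L
N7 = N4 AND N2 = H AND L = L
N8 = N2 XOR C = L XOR L = L
N9 = N6 NAND B = L NAND H = H
N10 = N8 AND N9 = L AND H = L
N11 = N10 XOR N1 = L XOR L = L
N12 = N11 OR N7 = L OR L = L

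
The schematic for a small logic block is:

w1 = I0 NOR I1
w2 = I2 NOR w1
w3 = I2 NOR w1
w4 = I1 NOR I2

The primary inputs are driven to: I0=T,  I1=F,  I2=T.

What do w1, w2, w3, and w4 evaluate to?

w1 = I0 NOR I1 = T NOR F = F
w2 = I2 NOR w1 = T NOR F = F
w3 = I2 NOR w1 = T NOR F = F
w4 = I1 NOR I2 = F NOR T = F

w1 = F, w2 = F, w3 = F, w4 = F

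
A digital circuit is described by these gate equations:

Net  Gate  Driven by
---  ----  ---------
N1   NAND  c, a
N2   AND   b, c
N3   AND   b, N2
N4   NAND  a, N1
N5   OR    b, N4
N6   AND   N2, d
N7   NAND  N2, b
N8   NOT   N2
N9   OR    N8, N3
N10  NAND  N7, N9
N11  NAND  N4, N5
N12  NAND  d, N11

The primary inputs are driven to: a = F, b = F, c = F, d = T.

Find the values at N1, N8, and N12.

N1 = T, N8 = T, N12 = T

N1 = c NAND a = F NAND F = T
N2 = b AND c = F AND F = F
N4 = a NAND N1 = F NAND T = T
N5 = b OR N4 = F OR T = T
N8 = NOT N2 = NOT F = T
N11 = N4 NAND N5 = T NAND T = F
N12 = d NAND N11 = T NAND F = T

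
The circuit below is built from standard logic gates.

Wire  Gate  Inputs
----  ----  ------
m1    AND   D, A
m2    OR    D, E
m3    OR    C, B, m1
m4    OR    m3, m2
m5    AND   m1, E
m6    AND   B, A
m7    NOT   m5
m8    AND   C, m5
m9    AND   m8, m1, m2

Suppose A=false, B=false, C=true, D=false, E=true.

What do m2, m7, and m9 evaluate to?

m2 = true, m7 = true, m9 = false

m1 = D AND A = false AND false = false
m2 = D OR E = false OR true = true
m5 = m1 AND E = false AND true = false
m7 = NOT m5 = NOT false = true
m8 = C AND m5 = true AND false = false
m9 = m8 AND m1 AND m2 = false AND false AND true = false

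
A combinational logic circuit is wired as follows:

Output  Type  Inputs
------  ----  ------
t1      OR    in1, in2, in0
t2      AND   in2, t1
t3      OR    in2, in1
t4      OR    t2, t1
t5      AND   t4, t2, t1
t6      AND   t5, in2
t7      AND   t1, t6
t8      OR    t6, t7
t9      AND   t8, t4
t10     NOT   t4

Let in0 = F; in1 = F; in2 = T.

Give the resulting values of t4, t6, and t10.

t4 = T; t6 = T; t10 = F

t1 = in1 OR in2 OR in0 = F OR T OR F = T
t2 = in2 AND t1 = T AND T = T
t4 = t2 OR t1 = T OR T = T
t5 = t4 AND t2 AND t1 = T AND T AND T = T
t6 = t5 AND in2 = T AND T = T
t10 = NOT t4 = NOT T = F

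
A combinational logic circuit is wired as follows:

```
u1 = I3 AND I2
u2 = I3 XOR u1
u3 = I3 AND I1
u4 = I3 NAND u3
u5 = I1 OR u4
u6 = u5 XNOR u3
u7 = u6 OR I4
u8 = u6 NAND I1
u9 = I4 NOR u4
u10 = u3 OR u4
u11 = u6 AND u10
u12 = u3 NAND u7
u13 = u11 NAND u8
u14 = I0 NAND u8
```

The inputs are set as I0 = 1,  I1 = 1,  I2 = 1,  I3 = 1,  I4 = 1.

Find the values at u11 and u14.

u11 = 1, u14 = 1

u3 = I3 AND I1 = 1 AND 1 = 1
u4 = I3 NAND u3 = 1 NAND 1 = 0
u5 = I1 OR u4 = 1 OR 0 = 1
u6 = u5 XNOR u3 = 1 XNOR 1 = 1
u8 = u6 NAND I1 = 1 NAND 1 = 0
u10 = u3 OR u4 = 1 OR 0 = 1
u11 = u6 AND u10 = 1 AND 1 = 1
u14 = I0 NAND u8 = 1 NAND 0 = 1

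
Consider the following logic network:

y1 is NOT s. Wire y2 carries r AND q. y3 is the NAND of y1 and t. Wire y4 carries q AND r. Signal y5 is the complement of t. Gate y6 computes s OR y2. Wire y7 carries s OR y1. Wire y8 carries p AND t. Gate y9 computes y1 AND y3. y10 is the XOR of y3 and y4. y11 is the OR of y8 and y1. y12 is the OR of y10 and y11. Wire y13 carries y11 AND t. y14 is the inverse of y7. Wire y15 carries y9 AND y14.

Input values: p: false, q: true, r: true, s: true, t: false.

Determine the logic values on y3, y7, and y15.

y1 = NOT s = NOT true = false
y3 = y1 NAND t = false NAND false = true
y7 = s OR y1 = true OR false = true
y9 = y1 AND y3 = false AND true = false
y14 = NOT y7 = NOT true = false
y15 = y9 AND y14 = false AND false = false

y3 = true  y7 = true  y15 = false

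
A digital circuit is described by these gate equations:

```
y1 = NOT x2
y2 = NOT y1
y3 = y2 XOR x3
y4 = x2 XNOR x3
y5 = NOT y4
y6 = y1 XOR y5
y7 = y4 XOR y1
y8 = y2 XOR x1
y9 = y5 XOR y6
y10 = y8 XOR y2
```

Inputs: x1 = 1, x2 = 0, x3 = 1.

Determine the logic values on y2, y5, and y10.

y2 = 0  y5 = 1  y10 = 1

y1 = NOT x2 = NOT 0 = 1
y2 = NOT y1 = NOT 1 = 0
y4 = x2 XNOR x3 = 0 XNOR 1 = 0
y5 = NOT y4 = NOT 0 = 1
y8 = y2 XOR x1 = 0 XOR 1 = 1
y10 = y8 XOR y2 = 1 XOR 0 = 1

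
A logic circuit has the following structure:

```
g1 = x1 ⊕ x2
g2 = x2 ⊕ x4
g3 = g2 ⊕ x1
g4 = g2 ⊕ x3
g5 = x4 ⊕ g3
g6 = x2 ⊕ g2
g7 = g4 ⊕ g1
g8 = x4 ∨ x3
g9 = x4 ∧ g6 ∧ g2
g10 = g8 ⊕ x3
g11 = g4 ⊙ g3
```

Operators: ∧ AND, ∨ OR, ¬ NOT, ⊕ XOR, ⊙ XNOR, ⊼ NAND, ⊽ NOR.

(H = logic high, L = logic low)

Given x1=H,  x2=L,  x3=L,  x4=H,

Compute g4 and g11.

g2 = x2 XOR x4 = L XOR H = H
g3 = g2 XOR x1 = H XOR H = L
g4 = g2 XOR x3 = H XOR L = H
g11 = g4 XNOR g3 = H XNOR L = L

g4 = H, g11 = L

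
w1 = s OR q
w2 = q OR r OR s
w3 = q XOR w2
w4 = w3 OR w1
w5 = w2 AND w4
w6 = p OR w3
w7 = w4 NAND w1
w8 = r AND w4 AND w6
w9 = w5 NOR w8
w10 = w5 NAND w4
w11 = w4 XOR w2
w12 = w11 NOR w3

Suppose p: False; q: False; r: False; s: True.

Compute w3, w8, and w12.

w1 = s OR q = True OR False = True
w2 = q OR r OR s = False OR False OR True = True
w3 = q XOR w2 = False XOR True = True
w4 = w3 OR w1 = True OR True = True
w6 = p OR w3 = False OR True = True
w8 = r AND w4 AND w6 = False AND True AND True = False
w11 = w4 XOR w2 = True XOR True = False
w12 = w11 NOR w3 = False NOR True = False

w3 = True, w8 = False, w12 = False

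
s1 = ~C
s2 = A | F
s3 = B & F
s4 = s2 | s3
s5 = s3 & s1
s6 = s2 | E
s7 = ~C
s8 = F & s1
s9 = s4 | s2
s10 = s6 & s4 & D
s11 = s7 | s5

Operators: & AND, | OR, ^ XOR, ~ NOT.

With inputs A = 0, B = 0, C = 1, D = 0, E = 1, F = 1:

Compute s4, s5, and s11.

s1 = NOT C = NOT 1 = 0
s2 = A OR F = 0 OR 1 = 1
s3 = B AND F = 0 AND 1 = 0
s4 = s2 OR s3 = 1 OR 0 = 1
s5 = s3 AND s1 = 0 AND 0 = 0
s7 = NOT C = NOT 1 = 0
s11 = s7 OR s5 = 0 OR 0 = 0

s4 = 1, s5 = 0, s11 = 0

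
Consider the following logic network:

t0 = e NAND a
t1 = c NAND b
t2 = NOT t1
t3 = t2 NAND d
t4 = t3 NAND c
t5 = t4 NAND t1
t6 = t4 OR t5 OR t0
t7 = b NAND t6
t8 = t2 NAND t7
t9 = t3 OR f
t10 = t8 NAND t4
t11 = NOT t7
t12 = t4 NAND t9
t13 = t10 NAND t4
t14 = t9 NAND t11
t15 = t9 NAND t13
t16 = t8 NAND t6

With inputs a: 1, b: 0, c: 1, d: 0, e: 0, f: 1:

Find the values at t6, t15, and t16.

t0 = e NAND a = 0 NAND 1 = 1
t1 = c NAND b = 1 NAND 0 = 1
t2 = NOT t1 = NOT 1 = 0
t3 = t2 NAND d = 0 NAND 0 = 1
t4 = t3 NAND c = 1 NAND 1 = 0
t5 = t4 NAND t1 = 0 NAND 1 = 1
t6 = t4 OR t5 OR t0 = 0 OR 1 OR 1 = 1
t7 = b NAND t6 = 0 NAND 1 = 1
t8 = t2 NAND t7 = 0 NAND 1 = 1
t9 = t3 OR f = 1 OR 1 = 1
t10 = t8 NAND t4 = 1 NAND 0 = 1
t13 = t10 NAND t4 = 1 NAND 0 = 1
t15 = t9 NAND t13 = 1 NAND 1 = 0
t16 = t8 NAND t6 = 1 NAND 1 = 0

t6 = 1, t15 = 0, t16 = 0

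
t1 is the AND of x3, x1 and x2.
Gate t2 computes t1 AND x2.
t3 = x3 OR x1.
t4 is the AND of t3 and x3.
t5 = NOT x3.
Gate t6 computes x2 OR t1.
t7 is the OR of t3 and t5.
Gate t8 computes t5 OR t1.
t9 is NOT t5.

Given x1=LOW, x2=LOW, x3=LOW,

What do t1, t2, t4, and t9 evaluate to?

t1 = x3 AND x1 AND x2 = LOW AND LOW AND LOW = LOW
t2 = t1 AND x2 = LOW AND LOW = LOW
t3 = x3 OR x1 = LOW OR LOW = LOW
t4 = t3 AND x3 = LOW AND LOW = LOW
t5 = NOT x3 = NOT LOW = HIGH
t9 = NOT t5 = NOT HIGH = LOW

t1 = LOW, t2 = LOW, t4 = LOW, t9 = LOW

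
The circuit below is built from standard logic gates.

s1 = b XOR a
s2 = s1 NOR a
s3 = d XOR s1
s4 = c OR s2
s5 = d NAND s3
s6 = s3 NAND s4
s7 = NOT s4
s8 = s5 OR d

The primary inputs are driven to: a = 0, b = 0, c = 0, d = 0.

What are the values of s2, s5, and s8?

s2 = 1, s5 = 1, s8 = 1

s1 = b XOR a = 0 XOR 0 = 0
s2 = s1 NOR a = 0 NOR 0 = 1
s3 = d XOR s1 = 0 XOR 0 = 0
s5 = d NAND s3 = 0 NAND 0 = 1
s8 = s5 OR d = 1 OR 0 = 1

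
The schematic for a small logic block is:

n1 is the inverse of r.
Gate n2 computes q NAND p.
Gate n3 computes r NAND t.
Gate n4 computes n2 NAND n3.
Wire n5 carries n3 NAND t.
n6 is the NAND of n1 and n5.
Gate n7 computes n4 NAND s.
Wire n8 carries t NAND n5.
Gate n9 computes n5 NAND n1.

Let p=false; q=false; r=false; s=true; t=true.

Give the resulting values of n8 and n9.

n8 = true; n9 = true

n1 = NOT r = NOT false = true
n3 = r NAND t = false NAND true = true
n5 = n3 NAND t = true NAND true = false
n8 = t NAND n5 = true NAND false = true
n9 = n5 NAND n1 = false NAND true = true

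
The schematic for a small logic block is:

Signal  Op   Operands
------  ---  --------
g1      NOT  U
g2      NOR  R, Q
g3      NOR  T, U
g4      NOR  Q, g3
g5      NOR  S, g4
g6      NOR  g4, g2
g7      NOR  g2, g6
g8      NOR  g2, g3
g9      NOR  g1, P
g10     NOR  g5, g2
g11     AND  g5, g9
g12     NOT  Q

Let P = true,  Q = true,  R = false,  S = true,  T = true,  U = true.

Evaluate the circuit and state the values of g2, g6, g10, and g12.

g2 = false  g6 = true  g10 = true  g12 = false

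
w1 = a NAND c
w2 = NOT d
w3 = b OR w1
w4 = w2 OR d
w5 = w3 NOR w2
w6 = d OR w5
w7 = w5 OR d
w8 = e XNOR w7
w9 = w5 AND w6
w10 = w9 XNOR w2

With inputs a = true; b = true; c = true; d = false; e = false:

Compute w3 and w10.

w1 = a NAND c = true NAND true = false
w2 = NOT d = NOT false = true
w3 = b OR w1 = true OR false = true
w5 = w3 NOR w2 = true NOR true = false
w6 = d OR w5 = false OR false = false
w9 = w5 AND w6 = false AND false = false
w10 = w9 XNOR w2 = false XNOR true = false

w3 = true, w10 = false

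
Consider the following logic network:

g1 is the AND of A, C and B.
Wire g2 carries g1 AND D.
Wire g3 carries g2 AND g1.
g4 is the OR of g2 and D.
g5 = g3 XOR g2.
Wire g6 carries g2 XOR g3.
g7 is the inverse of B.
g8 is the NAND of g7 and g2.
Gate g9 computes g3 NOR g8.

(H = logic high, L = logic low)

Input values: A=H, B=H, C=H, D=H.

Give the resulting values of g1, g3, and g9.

g1 = H, g3 = H, g9 = L

g1 = A AND C AND B = H AND H AND H = H
g2 = g1 AND D = H AND H = H
g3 = g2 AND g1 = H AND H = H
g7 = NOT B = NOT H = L
g8 = g7 NAND g2 = L NAND H = H
g9 = g3 NOR g8 = H NOR H = L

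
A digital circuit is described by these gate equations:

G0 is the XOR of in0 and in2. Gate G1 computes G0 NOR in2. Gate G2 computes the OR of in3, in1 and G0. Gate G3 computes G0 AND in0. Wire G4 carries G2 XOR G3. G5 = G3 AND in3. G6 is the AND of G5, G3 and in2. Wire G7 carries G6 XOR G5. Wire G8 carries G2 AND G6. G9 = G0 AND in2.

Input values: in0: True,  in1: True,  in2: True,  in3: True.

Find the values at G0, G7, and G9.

G0 = False; G7 = False; G9 = False

G0 = in0 XOR in2 = True XOR True = False
G3 = G0 AND in0 = False AND True = False
G5 = G3 AND in3 = False AND True = False
G6 = G5 AND G3 AND in2 = False AND False AND True = False
G7 = G6 XOR G5 = False XOR False = False
G9 = G0 AND in2 = False AND True = False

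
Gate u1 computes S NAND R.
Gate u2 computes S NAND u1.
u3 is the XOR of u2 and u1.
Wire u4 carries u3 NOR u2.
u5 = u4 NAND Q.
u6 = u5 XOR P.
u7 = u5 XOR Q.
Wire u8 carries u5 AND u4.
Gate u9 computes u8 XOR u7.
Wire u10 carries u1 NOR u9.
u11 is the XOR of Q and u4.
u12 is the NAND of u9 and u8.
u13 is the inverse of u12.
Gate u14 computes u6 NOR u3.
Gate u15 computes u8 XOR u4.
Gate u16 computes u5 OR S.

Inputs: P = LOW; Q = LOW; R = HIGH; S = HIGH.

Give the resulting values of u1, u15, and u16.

u1 = S NAND R = HIGH NAND HIGH = LOW
u2 = S NAND u1 = HIGH NAND LOW = HIGH
u3 = u2 XOR u1 = HIGH XOR LOW = HIGH
u4 = u3 NOR u2 = HIGH NOR HIGH = LOW
u5 = u4 NAND Q = LOW NAND LOW = HIGH
u8 = u5 AND u4 = HIGH AND LOW = LOW
u15 = u8 XOR u4 = LOW XOR LOW = LOW
u16 = u5 OR S = HIGH OR HIGH = HIGH

u1 = LOW; u15 = LOW; u16 = HIGH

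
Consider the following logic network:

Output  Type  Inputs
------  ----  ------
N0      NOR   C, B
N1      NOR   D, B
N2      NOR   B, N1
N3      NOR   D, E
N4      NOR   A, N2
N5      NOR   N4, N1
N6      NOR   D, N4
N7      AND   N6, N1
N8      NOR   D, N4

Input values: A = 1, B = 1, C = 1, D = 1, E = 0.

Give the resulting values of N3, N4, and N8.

N3 = 0, N4 = 0, N8 = 0

N1 = D NOR B = 1 NOR 1 = 0
N2 = B NOR N1 = 1 NOR 0 = 0
N3 = D NOR E = 1 NOR 0 = 0
N4 = A NOR N2 = 1 NOR 0 = 0
N8 = D NOR N4 = 1 NOR 0 = 0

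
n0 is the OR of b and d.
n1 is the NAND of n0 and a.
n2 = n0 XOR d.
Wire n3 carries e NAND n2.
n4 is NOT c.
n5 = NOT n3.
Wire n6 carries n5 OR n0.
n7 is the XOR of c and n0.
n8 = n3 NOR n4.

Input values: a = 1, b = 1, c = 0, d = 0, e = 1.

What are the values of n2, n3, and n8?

n2 = 1, n3 = 0, n8 = 0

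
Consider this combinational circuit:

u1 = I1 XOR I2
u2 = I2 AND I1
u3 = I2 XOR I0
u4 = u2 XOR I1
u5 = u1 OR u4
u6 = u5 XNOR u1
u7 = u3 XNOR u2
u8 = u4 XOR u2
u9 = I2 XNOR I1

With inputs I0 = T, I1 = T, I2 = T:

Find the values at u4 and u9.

u2 = I2 AND I1 = T AND T = T
u4 = u2 XOR I1 = T XOR T = F
u9 = I2 XNOR I1 = T XNOR T = T

u4 = F, u9 = T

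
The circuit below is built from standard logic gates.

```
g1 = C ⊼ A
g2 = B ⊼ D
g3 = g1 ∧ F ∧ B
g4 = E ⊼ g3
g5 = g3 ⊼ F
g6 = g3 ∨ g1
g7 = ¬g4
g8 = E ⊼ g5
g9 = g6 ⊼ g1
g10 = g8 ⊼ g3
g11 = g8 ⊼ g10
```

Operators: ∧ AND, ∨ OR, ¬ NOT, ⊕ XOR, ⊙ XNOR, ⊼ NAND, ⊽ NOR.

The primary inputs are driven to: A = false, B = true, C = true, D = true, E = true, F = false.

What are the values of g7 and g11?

g7 = false, g11 = true

g1 = C NAND A = true NAND false = true
g3 = g1 AND F AND B = true AND false AND true = false
g4 = E NAND g3 = true NAND false = true
g5 = g3 NAND F = false NAND false = true
g7 = NOT g4 = NOT true = false
g8 = E NAND g5 = true NAND true = false
g10 = g8 NAND g3 = false NAND false = true
g11 = g8 NAND g10 = false NAND true = true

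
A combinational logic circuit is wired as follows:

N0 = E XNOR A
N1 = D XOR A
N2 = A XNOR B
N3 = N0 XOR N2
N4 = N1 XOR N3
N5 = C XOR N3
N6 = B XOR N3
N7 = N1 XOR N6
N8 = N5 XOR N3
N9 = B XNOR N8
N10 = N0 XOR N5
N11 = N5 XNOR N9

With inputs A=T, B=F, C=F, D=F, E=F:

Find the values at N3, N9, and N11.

N3 = F, N9 = T, N11 = F

N0 = E XNOR A = F XNOR T = F
N2 = A XNOR B = T XNOR F = F
N3 = N0 XOR N2 = F XOR F = F
N5 = C XOR N3 = F XOR F = F
N8 = N5 XOR N3 = F XOR F = F
N9 = B XNOR N8 = F XNOR F = T
N11 = N5 XNOR N9 = F XNOR T = F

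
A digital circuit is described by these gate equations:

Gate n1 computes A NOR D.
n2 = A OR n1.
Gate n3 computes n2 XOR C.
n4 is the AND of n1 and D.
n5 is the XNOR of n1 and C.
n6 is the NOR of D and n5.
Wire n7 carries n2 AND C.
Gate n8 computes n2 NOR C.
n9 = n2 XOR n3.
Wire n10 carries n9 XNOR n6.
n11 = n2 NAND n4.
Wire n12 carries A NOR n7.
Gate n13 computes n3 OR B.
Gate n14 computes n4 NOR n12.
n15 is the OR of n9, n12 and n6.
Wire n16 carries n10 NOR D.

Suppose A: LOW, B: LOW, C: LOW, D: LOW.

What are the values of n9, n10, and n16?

n1 = A NOR D = LOW NOR LOW = HIGH
n2 = A OR n1 = LOW OR HIGH = HIGH
n3 = n2 XOR C = HIGH XOR LOW = HIGH
n5 = n1 XNOR C = HIGH XNOR LOW = LOW
n6 = D NOR n5 = LOW NOR LOW = HIGH
n9 = n2 XOR n3 = HIGH XOR HIGH = LOW
n10 = n9 XNOR n6 = LOW XNOR HIGH = LOW
n16 = n10 NOR D = LOW NOR LOW = HIGH

n9 = LOW; n10 = LOW; n16 = HIGH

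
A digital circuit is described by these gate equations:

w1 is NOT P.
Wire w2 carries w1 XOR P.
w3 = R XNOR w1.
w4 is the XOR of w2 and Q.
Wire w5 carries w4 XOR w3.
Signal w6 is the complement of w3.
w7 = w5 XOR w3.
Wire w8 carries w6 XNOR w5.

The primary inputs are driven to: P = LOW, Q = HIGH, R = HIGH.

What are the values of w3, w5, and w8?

w3 = HIGH, w5 = HIGH, w8 = LOW

w1 = NOT P = NOT LOW = HIGH
w2 = w1 XOR P = HIGH XOR LOW = HIGH
w3 = R XNOR w1 = HIGH XNOR HIGH = HIGH
w4 = w2 XOR Q = HIGH XOR HIGH = LOW
w5 = w4 XOR w3 = LOW XOR HIGH = HIGH
w6 = NOT w3 = NOT HIGH = LOW
w8 = w6 XNOR w5 = LOW XNOR HIGH = LOW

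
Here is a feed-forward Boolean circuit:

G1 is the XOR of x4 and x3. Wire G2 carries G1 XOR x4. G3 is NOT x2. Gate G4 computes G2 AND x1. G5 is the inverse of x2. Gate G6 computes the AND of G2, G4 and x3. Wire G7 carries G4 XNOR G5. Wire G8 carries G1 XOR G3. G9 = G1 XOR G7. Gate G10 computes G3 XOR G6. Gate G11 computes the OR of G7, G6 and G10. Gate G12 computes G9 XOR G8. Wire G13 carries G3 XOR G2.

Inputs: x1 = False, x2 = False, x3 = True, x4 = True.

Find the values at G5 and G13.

G5 = True  G13 = False

G1 = x4 XOR x3 = True XOR True = False
G2 = G1 XOR x4 = False XOR True = True
G3 = NOT x2 = NOT False = True
G5 = NOT x2 = NOT False = True
G13 = G3 XOR G2 = True XOR True = False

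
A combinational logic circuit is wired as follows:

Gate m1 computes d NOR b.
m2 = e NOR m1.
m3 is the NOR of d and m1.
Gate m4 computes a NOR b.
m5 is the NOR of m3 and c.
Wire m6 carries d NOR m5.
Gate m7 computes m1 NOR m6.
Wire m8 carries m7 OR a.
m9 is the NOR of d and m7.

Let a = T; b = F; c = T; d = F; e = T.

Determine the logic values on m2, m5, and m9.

m2 = F, m5 = F, m9 = T

m1 = d NOR b = F NOR F = T
m2 = e NOR m1 = T NOR T = F
m3 = d NOR m1 = F NOR T = F
m5 = m3 NOR c = F NOR T = F
m6 = d NOR m5 = F NOR F = T
m7 = m1 NOR m6 = T NOR T = F
m9 = d NOR m7 = F NOR F = T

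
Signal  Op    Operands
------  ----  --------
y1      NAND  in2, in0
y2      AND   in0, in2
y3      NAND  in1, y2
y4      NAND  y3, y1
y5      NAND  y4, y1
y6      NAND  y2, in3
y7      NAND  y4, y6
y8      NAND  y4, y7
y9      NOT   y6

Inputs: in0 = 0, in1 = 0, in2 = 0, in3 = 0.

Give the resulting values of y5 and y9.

y1 = in2 NAND in0 = 0 NAND 0 = 1
y2 = in0 AND in2 = 0 AND 0 = 0
y3 = in1 NAND y2 = 0 NAND 0 = 1
y4 = y3 NAND y1 = 1 NAND 1 = 0
y5 = y4 NAND y1 = 0 NAND 1 = 1
y6 = y2 NAND in3 = 0 NAND 0 = 1
y9 = NOT y6 = NOT 1 = 0

y5 = 1  y9 = 0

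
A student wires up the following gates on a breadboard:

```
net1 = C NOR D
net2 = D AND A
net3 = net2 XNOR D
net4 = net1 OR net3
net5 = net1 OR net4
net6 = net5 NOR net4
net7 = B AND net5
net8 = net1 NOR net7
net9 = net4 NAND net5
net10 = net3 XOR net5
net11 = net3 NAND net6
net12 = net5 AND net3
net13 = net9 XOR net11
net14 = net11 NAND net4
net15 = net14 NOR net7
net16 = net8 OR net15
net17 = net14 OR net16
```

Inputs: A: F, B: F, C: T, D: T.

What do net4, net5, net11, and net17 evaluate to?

net1 = C NOR D = T NOR T = F
net2 = D AND A = T AND F = F
net3 = net2 XNOR D = F XNOR T = F
net4 = net1 OR net3 = F OR F = F
net5 = net1 OR net4 = F OR F = F
net6 = net5 NOR net4 = F NOR F = T
net7 = B AND net5 = F AND F = F
net8 = net1 NOR net7 = F NOR F = T
net11 = net3 NAND net6 = F NAND T = T
net14 = net11 NAND net4 = T NAND F = T
net15 = net14 NOR net7 = T NOR F = F
net16 = net8 OR net15 = T OR F = T
net17 = net14 OR net16 = T OR T = T

net4 = F; net5 = F; net11 = T; net17 = T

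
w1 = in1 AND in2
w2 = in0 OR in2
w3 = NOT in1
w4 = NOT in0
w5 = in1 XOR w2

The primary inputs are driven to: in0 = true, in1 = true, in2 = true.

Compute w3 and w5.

w2 = in0 OR in2 = true OR true = true
w3 = NOT in1 = NOT true = false
w5 = in1 XOR w2 = true XOR true = false

w3 = false, w5 = false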